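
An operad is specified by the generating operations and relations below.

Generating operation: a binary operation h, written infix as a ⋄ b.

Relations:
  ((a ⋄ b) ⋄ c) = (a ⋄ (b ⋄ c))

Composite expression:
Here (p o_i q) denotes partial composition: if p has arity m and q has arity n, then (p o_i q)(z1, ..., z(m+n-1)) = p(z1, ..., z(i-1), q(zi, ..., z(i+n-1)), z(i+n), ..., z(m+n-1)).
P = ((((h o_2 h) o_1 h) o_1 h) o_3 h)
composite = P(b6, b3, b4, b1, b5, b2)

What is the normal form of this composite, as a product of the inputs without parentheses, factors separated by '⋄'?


b6 ⋄ b3 ⋄ b4 ⋄ b1 ⋄ b5 ⋄ b2

Key point: h is associative — brackets drop, the b-order remains.
(b6 ⋄ b3) linearizes to b6 ⋄ b3
(b4 ⋄ b1) linearizes to b4 ⋄ b1
((b6 ⋄ b3) ⋄ (b4 ⋄ b1)) linearizes to b6 ⋄ b3 ⋄ b4 ⋄ b1
(b5 ⋄ b2) linearizes to b5 ⋄ b2
(((b6 ⋄ b3) ⋄ (b4 ⋄ b1)) ⋄ (b5 ⋄ b2)) linearizes to b6 ⋄ b3 ⋄ b4 ⋄ b1 ⋄ b5 ⋄ b2


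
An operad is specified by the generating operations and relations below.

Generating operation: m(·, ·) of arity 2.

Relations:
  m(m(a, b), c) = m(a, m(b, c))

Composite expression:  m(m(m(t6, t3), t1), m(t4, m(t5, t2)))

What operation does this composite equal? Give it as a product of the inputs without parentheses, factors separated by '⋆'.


Associativity of m dissolves the nesting; only the t-input order survives.
m(t6, t3) collapses to t6 ⋆ t3
m(m(t6, t3), t1) collapses to t6 ⋆ t3 ⋆ t1
m(t5, t2) collapses to t5 ⋆ t2
m(t4, m(t5, t2)) collapses to t4 ⋆ t5 ⋆ t2
m(m(m(t6, t3), t1), m(t4, m(t5, t2))) collapses to t6 ⋆ t3 ⋆ t1 ⋆ t4 ⋆ t5 ⋆ t2

t6 ⋆ t3 ⋆ t1 ⋆ t4 ⋆ t5 ⋆ t2


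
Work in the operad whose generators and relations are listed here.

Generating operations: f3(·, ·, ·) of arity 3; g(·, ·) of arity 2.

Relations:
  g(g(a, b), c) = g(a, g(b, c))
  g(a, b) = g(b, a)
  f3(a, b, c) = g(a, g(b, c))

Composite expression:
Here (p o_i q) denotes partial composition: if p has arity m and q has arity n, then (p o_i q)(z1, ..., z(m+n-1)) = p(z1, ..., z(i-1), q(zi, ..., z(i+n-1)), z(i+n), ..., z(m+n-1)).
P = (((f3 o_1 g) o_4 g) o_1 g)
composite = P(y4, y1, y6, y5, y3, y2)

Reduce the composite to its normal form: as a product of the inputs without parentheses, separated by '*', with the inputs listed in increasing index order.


y1 * y2 * y3 * y4 * y5 * y6


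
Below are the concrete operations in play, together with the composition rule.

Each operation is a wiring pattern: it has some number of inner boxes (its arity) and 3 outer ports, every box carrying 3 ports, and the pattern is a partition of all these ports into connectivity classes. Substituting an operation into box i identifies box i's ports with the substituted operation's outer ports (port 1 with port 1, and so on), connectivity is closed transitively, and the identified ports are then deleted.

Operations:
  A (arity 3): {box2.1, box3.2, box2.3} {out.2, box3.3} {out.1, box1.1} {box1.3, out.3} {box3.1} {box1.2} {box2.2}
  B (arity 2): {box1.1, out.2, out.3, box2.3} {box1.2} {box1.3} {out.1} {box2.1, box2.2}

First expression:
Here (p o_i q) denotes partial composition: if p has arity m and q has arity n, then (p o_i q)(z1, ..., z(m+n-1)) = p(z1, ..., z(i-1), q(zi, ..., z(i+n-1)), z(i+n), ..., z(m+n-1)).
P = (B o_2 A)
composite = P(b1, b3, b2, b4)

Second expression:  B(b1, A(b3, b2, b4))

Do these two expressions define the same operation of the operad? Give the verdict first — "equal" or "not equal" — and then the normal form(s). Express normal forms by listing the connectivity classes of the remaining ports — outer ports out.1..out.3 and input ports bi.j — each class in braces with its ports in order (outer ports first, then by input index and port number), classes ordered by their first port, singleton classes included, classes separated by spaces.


The first expression, normalized: {out.1} {out.2, out.3, b1.1, b3.3} {b1.2} {b1.3} {b2.1, b2.3, b4.2} {b2.2} {b3.1, b4.3} {b3.2} {b4.1}
The second expression, normalized: {out.1} {out.2, out.3, b1.1, b3.3} {b1.2} {b1.3} {b2.1, b2.3, b4.2} {b2.2} {b3.1, b4.3} {b3.2} {b4.1}
Both agree, so they are equal.

equal — both sides give {out.1} {out.2, out.3, b1.1, b3.3} {b1.2} {b1.3} {b2.1, b2.3, b4.2} {b2.2} {b3.1, b4.3} {b3.2} {b4.1}


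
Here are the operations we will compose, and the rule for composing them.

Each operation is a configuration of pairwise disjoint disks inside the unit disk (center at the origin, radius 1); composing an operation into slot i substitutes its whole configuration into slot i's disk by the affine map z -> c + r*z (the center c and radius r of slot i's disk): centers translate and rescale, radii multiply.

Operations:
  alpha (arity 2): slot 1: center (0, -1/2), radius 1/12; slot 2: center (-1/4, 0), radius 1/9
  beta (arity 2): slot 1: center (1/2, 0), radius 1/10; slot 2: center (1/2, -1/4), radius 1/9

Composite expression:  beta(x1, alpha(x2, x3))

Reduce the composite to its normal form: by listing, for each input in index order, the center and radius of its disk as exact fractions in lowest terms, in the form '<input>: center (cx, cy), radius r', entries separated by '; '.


x1: center (1/2, 0), radius 1/10; x2: center (1/2, -11/36), radius 1/108; x3: center (17/36, -1/4), radius 1/81


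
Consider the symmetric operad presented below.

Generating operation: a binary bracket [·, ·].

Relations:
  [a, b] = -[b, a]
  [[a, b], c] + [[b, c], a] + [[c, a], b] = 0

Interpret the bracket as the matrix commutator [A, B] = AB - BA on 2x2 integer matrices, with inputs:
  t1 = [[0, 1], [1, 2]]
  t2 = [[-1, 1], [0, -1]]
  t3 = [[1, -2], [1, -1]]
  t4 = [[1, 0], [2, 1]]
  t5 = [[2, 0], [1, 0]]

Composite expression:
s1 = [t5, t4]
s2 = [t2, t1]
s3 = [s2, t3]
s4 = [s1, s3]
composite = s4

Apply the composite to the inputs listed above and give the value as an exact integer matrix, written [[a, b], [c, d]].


[[-32, 0], [-16, 32]]


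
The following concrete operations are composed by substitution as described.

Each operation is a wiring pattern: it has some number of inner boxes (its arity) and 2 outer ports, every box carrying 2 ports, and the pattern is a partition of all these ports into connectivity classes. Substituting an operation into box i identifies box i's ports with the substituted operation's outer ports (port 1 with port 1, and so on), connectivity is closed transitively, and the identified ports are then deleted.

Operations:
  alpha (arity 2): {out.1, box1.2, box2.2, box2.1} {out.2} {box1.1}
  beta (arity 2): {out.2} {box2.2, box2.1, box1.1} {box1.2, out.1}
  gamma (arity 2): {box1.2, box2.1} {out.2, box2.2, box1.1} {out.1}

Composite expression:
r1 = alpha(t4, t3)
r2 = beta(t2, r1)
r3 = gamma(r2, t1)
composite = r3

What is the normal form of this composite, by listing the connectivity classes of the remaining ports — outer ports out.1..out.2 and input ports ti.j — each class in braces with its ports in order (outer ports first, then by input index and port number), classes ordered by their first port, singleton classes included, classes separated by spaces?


Substituting into gamma glues patterns; closure does the rest.
alpha over (t4, t3) gives {out.1, t3.1, t3.2, t4.2} {out.2} {t4.1}, out.j being that stage's outer ports
beta over (t2, t4, t3) gives {out.1, t2.2} {out.2} {t2.1, t3.1, t3.2, t4.2} {t4.1}, out.j being that stage's outer ports
gamma over (t2, t4, t3, t1) gives {out.1} {out.2, t1.2, t2.2} {t1.1} {t2.1, t3.1, t3.2, t4.2} {t4.1}, out.j being that stage's outer ports

{out.1} {out.2, t1.2, t2.2} {t1.1} {t2.1, t3.1, t3.2, t4.2} {t4.1}


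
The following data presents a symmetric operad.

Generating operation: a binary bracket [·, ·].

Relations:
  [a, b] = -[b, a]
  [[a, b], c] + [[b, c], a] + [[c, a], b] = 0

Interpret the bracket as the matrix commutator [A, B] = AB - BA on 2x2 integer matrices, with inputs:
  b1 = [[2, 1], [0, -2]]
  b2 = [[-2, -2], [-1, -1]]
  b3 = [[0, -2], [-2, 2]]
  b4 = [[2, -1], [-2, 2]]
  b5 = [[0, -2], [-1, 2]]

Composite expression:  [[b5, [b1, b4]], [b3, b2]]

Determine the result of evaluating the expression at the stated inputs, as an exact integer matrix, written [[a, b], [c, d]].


[[-40, -80], [-80, 40]]


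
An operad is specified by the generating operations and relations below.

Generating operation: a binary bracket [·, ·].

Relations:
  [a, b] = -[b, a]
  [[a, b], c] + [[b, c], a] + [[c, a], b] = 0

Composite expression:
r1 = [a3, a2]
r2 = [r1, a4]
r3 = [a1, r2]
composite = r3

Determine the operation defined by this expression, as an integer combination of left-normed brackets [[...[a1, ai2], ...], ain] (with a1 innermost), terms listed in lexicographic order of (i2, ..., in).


In the tensor algebra, words opening a1 carry the a1-anchored form.
Composite bracket: [a1, [[a3, a2], a4]]
Applying ab - ba throughout gives 8 signed words (2^3 = 8).
Keep just the words that open with a1:
  sign of a1a2a3a4 is -1, so it contributes -[[[a1, a2], a3], a4]
  sign of a1a3a2a4 is +1, so it contributes +[[[a1, a3], a2], a4]
  sign of a1a4a2a3 is +1, so it contributes +[[[a1, a4], a2], a3]
  sign of a1a4a3a2 is -1, so it contributes -[[[a1, a4], a3], a2]

-[[[a1, a2], a3], a4] + [[[a1, a3], a2], a4] + [[[a1, a4], a2], a3] - [[[a1, a4], a3], a2]


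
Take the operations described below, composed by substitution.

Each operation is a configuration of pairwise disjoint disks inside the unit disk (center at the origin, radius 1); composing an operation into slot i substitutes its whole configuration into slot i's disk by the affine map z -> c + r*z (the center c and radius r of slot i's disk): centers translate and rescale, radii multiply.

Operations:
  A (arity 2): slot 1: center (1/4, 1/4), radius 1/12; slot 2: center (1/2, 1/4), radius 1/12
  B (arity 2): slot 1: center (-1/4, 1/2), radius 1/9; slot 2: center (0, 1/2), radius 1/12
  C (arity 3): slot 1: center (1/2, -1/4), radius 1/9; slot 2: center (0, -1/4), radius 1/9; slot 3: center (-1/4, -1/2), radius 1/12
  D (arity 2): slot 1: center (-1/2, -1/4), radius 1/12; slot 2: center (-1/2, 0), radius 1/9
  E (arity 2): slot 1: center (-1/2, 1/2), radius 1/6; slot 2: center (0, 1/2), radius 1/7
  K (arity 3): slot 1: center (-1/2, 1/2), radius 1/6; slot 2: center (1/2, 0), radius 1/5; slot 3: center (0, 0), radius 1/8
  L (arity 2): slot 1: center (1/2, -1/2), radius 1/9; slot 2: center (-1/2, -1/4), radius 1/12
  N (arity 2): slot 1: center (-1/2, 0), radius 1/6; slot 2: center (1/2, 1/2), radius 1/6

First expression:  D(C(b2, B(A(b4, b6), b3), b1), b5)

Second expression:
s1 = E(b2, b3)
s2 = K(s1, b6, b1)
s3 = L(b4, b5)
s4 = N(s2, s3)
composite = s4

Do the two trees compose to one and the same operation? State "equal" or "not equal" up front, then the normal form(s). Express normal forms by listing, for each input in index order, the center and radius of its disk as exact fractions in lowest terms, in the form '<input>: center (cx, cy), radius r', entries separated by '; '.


not equal; first: b1: center (-25/48, -7/24), radius 1/144; b2: center (-11/24, -13/48), radius 1/108; b3: center (-1/2, -115/432), radius 1/1296; b4: center (-122/243, -517/1944), radius 1/11664; b5: center (-1/2, 0), radius 1/9; b6: center (-1951/3888, -517/1944), radius 1/11664; second: b1: center (-1/2, 0), radius 1/48; b2: center (-43/72, 7/72), radius 1/216; b3: center (-7/12, 7/72), radius 1/252; b4: center (7/12, 5/12), radius 1/54; b5: center (5/12, 11/24), radius 1/72; b6: center (-5/12, 0), radius 1/30

In normal form, the first expression is b1: center (-25/48, -7/24), radius 1/144; b2: center (-11/24, -13/48), radius 1/108; b3: center (-1/2, -115/432), radius 1/1296; b4: center (-122/243, -517/1944), radius 1/11664; b5: center (-1/2, 0), radius 1/9; b6: center (-1951/3888, -517/1944), radius 1/11664
In normal form, the second expression is b1: center (-1/2, 0), radius 1/48; b2: center (-43/72, 7/72), radius 1/216; b3: center (-7/12, 7/72), radius 1/252; b4: center (7/12, 5/12), radius 1/54; b5: center (5/12, 11/24), radius 1/72; b6: center (-5/12, 0), radius 1/30
The forms do not match — not equal.


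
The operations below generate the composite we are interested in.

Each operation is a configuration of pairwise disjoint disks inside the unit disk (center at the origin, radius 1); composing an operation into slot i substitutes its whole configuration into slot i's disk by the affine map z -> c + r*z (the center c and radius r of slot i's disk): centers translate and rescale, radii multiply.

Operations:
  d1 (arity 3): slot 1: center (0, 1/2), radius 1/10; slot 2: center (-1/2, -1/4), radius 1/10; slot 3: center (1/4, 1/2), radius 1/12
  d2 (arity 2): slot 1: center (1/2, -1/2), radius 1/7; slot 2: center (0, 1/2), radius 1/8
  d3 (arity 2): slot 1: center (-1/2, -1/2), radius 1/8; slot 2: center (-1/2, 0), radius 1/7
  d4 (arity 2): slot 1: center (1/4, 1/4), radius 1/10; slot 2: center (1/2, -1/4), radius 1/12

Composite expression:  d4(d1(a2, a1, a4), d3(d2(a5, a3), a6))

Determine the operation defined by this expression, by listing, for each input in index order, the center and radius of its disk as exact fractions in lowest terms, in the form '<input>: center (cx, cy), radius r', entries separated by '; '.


Below d4, radii multiply path by path; the a-disk centers shift.
input a2: applying the 2 nested substitutions gives center (1/4, 3/10), radius 1/100
input a1: applying the 2 nested substitutions gives center (1/5, 9/40), radius 1/100
input a4: applying the 2 nested substitutions gives center (11/40, 3/10), radius 1/120
input a5: applying the 3 nested substitutions gives center (89/192, -19/64), radius 1/672
input a3: applying the 3 nested substitutions gives center (11/24, -55/192), radius 1/768
input a6: applying the 2 nested substitutions gives center (11/24, -1/4), radius 1/84

a1: center (1/5, 9/40), radius 1/100; a2: center (1/4, 3/10), radius 1/100; a3: center (11/24, -55/192), radius 1/768; a4: center (11/40, 3/10), radius 1/120; a5: center (89/192, -19/64), radius 1/672; a6: center (11/24, -1/4), radius 1/84


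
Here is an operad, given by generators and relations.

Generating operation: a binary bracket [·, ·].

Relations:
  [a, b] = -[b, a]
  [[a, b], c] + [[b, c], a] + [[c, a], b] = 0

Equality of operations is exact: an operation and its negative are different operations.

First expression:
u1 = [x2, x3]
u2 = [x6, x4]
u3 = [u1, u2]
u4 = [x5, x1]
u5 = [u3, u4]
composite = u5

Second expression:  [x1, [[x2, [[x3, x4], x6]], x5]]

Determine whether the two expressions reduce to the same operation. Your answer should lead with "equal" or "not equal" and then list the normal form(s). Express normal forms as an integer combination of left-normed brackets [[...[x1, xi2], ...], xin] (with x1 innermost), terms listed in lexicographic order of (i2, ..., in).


not equal; the first gives -[[[[[x1, x5], x2], x3], x4], x6] + [[[[[x1, x5], x2], x3], x6], x4] + [[[[[x1, x5], x3], x2], x4], x6] - [[[[[x1, x5], x3], x2], x6], x4] + [[[[[x1, x5], x4], x6], x2], x3] - [[[[[x1, x5], x4], x6], x3], x2] - [[[[[x1, x5], x6], x4], x2], x3] + [[[[[x1, x5], x6], x4], x3], x2] and the second [[[[[x1, x2], x3], x4], x6], x5] - [[[[[x1, x2], x4], x3], x6], x5] - [[[[[x1, x2], x6], x3], x4], x5] + [[[[[x1, x2], x6], x4], x3], x5] - [[[[[x1, x3], x4], x6], x2], x5] + [[[[[x1, x4], x3], x6], x2], x5] - [[[[[x1, x5], x2], x3], x4], x6] + [[[[[x1, x5], x2], x4], x3], x6] + [[[[[x1, x5], x2], x6], x3], x4] - [[[[[x1, x5], x2], x6], x4], x3] + [[[[[x1, x5], x3], x4], x6], x2] - [[[[[x1, x5], x4], x3], x6], x2] - [[[[[x1, x5], x6], x3], x4], x2] + [[[[[x1, x5], x6], x4], x3], x2] + [[[[[x1, x6], x3], x4], x2], x5] - [[[[[x1, x6], x4], x3], x2], x5]

The first expression, normalized: -[[[[[x1, x5], x2], x3], x4], x6] + [[[[[x1, x5], x2], x3], x6], x4] + [[[[[x1, x5], x3], x2], x4], x6] - [[[[[x1, x5], x3], x2], x6], x4] + [[[[[x1, x5], x4], x6], x2], x3] - [[[[[x1, x5], x4], x6], x3], x2] - [[[[[x1, x5], x6], x4], x2], x3] + [[[[[x1, x5], x6], x4], x3], x2]
The second expression, normalized: [[[[[x1, x2], x3], x4], x6], x5] - [[[[[x1, x2], x4], x3], x6], x5] - [[[[[x1, x2], x6], x3], x4], x5] + [[[[[x1, x2], x6], x4], x3], x5] - [[[[[x1, x3], x4], x6], x2], x5] + [[[[[x1, x4], x3], x6], x2], x5] - [[[[[x1, x5], x2], x3], x4], x6] + [[[[[x1, x5], x2], x4], x3], x6] + [[[[[x1, x5], x2], x6], x3], x4] - [[[[[x1, x5], x2], x6], x4], x3] + [[[[[x1, x5], x3], x4], x6], x2] - [[[[[x1, x5], x4], x3], x6], x2] - [[[[[x1, x5], x6], x3], x4], x2] + [[[[[x1, x5], x6], x4], x3], x2] + [[[[[x1, x6], x3], x4], x2], x5] - [[[[[x1, x6], x4], x3], x2], x5]
Distinct normal forms: not equal.


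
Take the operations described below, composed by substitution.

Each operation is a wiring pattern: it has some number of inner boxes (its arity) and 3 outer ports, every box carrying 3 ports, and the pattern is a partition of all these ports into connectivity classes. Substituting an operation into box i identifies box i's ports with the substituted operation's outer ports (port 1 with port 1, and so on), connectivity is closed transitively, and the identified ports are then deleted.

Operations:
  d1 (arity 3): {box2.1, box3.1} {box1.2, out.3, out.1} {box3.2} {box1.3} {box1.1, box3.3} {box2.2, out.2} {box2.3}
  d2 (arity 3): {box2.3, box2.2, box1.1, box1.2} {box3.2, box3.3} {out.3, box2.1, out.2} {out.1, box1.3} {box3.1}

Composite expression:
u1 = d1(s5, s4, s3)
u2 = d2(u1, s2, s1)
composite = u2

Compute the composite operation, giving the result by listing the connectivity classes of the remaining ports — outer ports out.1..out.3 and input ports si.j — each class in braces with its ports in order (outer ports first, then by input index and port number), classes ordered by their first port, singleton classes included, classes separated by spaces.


{out.1, s2.2, s2.3, s4.2, s5.2} {out.2, out.3, s2.1} {s1.1} {s1.2, s1.3} {s3.1, s4.1} {s3.2} {s3.3, s5.1} {s4.3} {s5.3}


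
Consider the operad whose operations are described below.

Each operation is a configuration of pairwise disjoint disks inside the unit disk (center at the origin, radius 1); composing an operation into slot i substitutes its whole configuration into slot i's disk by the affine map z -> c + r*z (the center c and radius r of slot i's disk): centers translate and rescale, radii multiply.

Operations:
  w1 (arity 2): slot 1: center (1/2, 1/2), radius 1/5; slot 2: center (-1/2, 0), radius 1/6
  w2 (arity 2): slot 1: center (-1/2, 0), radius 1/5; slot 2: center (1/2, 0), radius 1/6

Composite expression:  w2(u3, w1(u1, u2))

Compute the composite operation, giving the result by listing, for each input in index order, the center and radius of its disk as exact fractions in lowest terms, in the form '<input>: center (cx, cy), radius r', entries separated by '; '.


u1: center (7/12, 1/12), radius 1/30; u2: center (5/12, 0), radius 1/36; u3: center (-1/2, 0), radius 1/5


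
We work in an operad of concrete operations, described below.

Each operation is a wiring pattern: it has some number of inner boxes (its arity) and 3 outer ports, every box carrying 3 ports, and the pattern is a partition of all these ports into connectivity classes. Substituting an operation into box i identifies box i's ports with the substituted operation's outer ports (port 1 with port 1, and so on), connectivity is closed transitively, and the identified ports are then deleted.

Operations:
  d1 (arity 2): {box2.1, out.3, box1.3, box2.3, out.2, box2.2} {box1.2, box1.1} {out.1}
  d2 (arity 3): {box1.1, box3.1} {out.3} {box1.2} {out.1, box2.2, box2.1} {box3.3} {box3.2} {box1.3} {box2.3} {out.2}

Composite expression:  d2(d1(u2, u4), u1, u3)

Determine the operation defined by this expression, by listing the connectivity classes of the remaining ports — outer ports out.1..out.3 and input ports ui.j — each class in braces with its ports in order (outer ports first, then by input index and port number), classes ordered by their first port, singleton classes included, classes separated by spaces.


{out.1, u1.1, u1.2} {out.2} {out.3} {u1.3} {u2.1, u2.2} {u2.3, u4.1, u4.2, u4.3} {u3.1} {u3.2} {u3.3}

Treat the ports identified at d2 as solder joints: merge, then drop.
after d1, the pattern on (u2, u4) reads {out.1} {out.2, out.3, u2.3, u4.1, u4.2, u4.3} {u2.1, u2.2} (out.j = its outer ports)
after d2, the pattern on (u2, u4, u1, u3) reads {out.1, u1.1, u1.2} {out.2} {out.3} {u1.3} {u2.1, u2.2} {u2.3, u4.1, u4.2, u4.3} {u3.1} {u3.2} {u3.3} (out.j = its outer ports)


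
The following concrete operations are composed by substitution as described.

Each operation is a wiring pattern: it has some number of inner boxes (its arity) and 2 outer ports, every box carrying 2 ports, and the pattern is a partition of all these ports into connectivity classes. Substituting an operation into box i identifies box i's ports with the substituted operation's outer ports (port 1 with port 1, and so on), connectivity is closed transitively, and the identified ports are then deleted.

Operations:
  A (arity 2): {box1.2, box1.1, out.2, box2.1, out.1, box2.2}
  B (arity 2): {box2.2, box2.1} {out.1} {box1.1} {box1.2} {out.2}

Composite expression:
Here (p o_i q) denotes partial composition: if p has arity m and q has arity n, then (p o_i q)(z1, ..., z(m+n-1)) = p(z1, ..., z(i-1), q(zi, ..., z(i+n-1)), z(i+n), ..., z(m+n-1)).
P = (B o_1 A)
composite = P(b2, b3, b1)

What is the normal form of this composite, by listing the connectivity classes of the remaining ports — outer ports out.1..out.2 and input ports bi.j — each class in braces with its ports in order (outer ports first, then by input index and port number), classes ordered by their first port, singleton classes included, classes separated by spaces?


{out.1} {out.2} {b1.1, b1.2} {b2.1, b2.2, b3.1, b3.2}

Treat the ports identified at B as solder joints: merge, then drop.
stage A: inputs (b2, b3), connectivity {out.1, out.2, b2.1, b2.2, b3.1, b3.2}, out.j its boundary
stage B: inputs (b2, b3, b1), connectivity {out.1} {out.2} {b1.1, b1.2} {b2.1, b2.2, b3.1, b3.2}, out.j its boundary


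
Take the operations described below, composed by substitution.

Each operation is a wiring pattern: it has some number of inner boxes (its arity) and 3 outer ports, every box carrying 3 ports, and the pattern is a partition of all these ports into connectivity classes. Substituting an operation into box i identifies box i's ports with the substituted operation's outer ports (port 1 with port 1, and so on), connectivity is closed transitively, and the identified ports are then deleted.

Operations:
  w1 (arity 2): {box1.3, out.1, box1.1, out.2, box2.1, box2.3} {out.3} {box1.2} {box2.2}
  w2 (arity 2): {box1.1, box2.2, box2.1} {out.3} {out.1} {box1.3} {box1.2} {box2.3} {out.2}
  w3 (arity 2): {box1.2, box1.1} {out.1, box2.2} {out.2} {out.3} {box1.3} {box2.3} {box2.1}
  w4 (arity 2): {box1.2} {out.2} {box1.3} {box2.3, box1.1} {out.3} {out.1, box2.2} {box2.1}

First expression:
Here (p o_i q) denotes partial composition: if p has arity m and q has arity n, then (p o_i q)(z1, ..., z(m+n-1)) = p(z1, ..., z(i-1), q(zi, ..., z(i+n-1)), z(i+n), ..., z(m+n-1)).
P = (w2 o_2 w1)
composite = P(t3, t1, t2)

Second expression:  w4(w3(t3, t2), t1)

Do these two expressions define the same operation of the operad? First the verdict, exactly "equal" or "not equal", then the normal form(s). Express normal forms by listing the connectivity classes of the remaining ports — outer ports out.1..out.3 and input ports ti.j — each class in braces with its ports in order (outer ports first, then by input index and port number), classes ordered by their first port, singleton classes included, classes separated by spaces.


Normal form of the first expression: {out.1} {out.2} {out.3} {t1.1, t1.3, t2.1, t2.3, t3.1} {t1.2} {t2.2} {t3.2} {t3.3}
Normal form of the second expression: {out.1, t1.2} {out.2} {out.3} {t1.1} {t1.3, t2.2} {t2.1} {t2.3} {t3.1, t3.2} {t3.3}
They disagree, so not equal.

not equal — first {out.1} {out.2} {out.3} {t1.1, t1.3, t2.1, t2.3, t3.1} {t1.2} {t2.2} {t3.2} {t3.3}, second {out.1, t1.2} {out.2} {out.3} {t1.1} {t1.3, t2.2} {t2.1} {t2.3} {t3.1, t3.2} {t3.3}


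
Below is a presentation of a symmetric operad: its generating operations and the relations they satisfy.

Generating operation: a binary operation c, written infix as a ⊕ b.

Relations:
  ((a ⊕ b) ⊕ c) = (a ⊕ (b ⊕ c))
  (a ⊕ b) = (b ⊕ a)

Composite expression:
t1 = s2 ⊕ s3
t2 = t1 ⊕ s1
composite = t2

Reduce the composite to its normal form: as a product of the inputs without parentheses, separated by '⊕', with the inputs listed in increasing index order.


Reordering under c is free, so list the s-inputs canonically.
(s2 ⊕ s3) reduces to s2 ⊕ s3
((s2 ⊕ s3) ⊕ s1) reduces to s2 ⊕ s3 ⊕ s1
commutativity sorts the factors: s1 ⊕ s2 ⊕ s3

s1 ⊕ s2 ⊕ s3


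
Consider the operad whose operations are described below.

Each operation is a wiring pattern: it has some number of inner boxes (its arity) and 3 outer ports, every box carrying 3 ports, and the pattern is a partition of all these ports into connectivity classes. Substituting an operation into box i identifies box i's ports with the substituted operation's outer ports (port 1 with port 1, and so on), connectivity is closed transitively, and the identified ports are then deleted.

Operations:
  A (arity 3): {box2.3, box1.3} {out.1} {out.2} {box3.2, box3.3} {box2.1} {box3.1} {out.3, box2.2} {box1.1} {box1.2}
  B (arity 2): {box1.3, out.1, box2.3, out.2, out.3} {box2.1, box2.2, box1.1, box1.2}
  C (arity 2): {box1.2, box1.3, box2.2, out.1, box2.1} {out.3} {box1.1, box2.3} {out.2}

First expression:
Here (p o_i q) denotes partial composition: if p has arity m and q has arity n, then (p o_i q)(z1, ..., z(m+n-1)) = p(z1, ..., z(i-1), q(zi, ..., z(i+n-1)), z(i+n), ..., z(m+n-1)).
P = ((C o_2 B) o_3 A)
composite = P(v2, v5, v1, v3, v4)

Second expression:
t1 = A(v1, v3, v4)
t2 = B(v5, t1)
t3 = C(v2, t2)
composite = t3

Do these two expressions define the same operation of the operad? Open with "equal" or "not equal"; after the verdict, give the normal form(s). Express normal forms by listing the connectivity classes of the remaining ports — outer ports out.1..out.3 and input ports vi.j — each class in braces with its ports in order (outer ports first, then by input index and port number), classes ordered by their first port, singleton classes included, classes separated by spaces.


equal; both compose to {out.1, v2.1, v2.2, v2.3, v3.2, v5.3} {out.2} {out.3} {v1.1} {v1.2} {v1.3, v3.3} {v3.1} {v4.1} {v4.2, v4.3} {v5.1, v5.2}


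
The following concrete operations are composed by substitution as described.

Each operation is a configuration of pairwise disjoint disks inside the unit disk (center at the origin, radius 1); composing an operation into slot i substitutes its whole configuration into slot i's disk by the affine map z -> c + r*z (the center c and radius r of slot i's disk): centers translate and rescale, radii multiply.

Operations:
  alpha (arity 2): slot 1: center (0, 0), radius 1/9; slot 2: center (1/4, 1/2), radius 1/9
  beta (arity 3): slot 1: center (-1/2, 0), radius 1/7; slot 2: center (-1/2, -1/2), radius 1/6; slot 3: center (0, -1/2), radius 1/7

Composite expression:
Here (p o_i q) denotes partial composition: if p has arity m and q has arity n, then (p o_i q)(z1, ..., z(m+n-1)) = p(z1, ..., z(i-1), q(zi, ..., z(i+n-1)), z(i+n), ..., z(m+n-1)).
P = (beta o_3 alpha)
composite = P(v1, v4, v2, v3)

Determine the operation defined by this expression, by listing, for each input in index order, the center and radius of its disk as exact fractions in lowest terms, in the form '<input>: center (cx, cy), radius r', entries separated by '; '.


Nesting under beta composes maps z -> c + r*z down each v-path.
for v1, the 1-step affine chain lands on center (-1/2, 0), radius 1/7
for v4, the 1-step affine chain lands on center (-1/2, -1/2), radius 1/6
for v2, the 2-step affine chain lands on center (0, -1/2), radius 1/63
for v3, the 2-step affine chain lands on center (1/28, -3/7), radius 1/63

v1: center (-1/2, 0), radius 1/7; v2: center (0, -1/2), radius 1/63; v3: center (1/28, -3/7), radius 1/63; v4: center (-1/2, -1/2), radius 1/6


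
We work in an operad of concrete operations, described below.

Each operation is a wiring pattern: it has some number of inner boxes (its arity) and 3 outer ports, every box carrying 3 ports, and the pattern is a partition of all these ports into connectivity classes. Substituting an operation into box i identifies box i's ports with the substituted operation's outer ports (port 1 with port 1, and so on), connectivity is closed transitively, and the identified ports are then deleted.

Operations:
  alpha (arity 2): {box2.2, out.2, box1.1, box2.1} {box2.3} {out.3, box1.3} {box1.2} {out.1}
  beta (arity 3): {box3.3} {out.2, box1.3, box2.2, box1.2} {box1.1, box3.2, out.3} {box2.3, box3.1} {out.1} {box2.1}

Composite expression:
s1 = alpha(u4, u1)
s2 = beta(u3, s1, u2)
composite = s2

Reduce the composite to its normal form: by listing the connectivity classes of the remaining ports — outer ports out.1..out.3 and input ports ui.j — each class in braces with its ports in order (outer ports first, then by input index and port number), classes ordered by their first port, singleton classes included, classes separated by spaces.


{out.1} {out.2, u1.1, u1.2, u3.2, u3.3, u4.1} {out.3, u2.2, u3.1} {u1.3} {u2.1, u4.3} {u2.3} {u4.2}

Reachability decides: close wires over beta-identified ports.
through alpha, on inputs (u4, u1): {out.1} {out.2, u1.1, u1.2, u4.1} {out.3, u4.3} {u1.3} {u4.2} (out.j = stage outer ports)
through beta, on inputs (u3, u4, u1, u2): {out.1} {out.2, u1.1, u1.2, u3.2, u3.3, u4.1} {out.3, u2.2, u3.1} {u1.3} {u2.1, u4.3} {u2.3} {u4.2} (out.j = stage outer ports)


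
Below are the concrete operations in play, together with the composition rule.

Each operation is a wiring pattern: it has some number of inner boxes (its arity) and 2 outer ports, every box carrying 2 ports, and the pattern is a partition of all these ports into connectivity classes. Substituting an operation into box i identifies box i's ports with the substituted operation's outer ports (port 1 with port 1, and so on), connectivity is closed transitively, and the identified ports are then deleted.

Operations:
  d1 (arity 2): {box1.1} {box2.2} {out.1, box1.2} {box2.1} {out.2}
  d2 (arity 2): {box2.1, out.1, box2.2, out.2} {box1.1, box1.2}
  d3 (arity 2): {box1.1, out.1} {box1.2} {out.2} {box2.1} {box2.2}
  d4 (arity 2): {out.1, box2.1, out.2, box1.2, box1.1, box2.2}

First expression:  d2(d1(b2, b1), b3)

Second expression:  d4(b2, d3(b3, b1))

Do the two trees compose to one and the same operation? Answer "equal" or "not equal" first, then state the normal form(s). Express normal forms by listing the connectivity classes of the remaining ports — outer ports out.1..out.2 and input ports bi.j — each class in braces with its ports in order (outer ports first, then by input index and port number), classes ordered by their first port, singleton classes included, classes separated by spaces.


not equal — first {out.1, out.2, b3.1, b3.2} {b1.1} {b1.2} {b2.1} {b2.2}, second {out.1, out.2, b2.1, b2.2, b3.1} {b1.1} {b1.2} {b3.2}


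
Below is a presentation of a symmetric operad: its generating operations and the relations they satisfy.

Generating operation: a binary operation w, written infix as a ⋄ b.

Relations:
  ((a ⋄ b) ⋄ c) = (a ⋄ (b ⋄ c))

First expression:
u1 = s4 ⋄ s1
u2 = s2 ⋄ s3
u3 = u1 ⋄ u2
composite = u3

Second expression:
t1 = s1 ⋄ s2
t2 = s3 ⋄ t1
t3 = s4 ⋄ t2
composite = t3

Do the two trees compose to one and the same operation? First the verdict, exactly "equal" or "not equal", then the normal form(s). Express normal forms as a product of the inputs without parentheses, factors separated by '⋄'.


Reducing the first expression gives s4 ⋄ s1 ⋄ s2 ⋄ s3
Reducing the second expression gives s4 ⋄ s3 ⋄ s1 ⋄ s2
The forms do not match — not equal.

not equal — first s4 ⋄ s1 ⋄ s2 ⋄ s3, second s4 ⋄ s3 ⋄ s1 ⋄ s2


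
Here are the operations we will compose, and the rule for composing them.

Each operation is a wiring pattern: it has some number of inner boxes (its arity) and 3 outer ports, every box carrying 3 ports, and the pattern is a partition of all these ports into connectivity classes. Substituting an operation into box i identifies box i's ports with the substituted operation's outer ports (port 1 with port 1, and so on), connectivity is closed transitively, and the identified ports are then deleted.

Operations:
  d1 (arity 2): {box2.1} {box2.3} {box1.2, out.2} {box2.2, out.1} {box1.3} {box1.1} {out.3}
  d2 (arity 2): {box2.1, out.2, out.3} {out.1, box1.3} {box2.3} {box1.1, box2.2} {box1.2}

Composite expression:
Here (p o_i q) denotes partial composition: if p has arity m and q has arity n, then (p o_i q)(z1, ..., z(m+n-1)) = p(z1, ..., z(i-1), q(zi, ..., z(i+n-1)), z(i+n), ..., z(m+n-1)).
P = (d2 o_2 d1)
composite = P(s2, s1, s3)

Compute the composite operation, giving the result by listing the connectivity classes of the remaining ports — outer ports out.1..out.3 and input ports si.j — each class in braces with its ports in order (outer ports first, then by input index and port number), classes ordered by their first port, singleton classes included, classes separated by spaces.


After gluing at d2, chains via deleted ports link the s-ports.
d1 over (s1, s3) gives {out.1, s3.2} {out.2, s1.2} {out.3} {s1.1} {s1.3} {s3.1} {s3.3}, out.j being that stage's outer ports
d2 over (s2, s1, s3) gives {out.1, s2.3} {out.2, out.3, s3.2} {s1.1} {s1.2, s2.1} {s1.3} {s2.2} {s3.1} {s3.3}, out.j being that stage's outer ports

{out.1, s2.3} {out.2, out.3, s3.2} {s1.1} {s1.2, s2.1} {s1.3} {s2.2} {s3.1} {s3.3}


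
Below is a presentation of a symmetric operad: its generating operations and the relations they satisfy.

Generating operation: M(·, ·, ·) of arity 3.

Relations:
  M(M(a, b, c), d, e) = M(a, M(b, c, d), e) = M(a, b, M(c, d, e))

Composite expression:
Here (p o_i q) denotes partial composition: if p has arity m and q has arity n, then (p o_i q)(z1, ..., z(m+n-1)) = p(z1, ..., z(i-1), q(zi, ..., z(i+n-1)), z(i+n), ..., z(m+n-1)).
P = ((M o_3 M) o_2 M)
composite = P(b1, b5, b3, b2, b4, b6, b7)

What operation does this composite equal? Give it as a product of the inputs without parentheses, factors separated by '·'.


b1 · b5 · b3 · b2 · b4 · b6 · b7

Every regrouping of M is equal, so read the b-inputs in written order.
M(b5, b3, b2) linearizes to b5 · b3 · b2
M(b4, b6, b7) linearizes to b4 · b6 · b7
M(b1, M(b5, b3, b2), M(b4, b6, b7)) linearizes to b1 · b5 · b3 · b2 · b4 · b6 · b7


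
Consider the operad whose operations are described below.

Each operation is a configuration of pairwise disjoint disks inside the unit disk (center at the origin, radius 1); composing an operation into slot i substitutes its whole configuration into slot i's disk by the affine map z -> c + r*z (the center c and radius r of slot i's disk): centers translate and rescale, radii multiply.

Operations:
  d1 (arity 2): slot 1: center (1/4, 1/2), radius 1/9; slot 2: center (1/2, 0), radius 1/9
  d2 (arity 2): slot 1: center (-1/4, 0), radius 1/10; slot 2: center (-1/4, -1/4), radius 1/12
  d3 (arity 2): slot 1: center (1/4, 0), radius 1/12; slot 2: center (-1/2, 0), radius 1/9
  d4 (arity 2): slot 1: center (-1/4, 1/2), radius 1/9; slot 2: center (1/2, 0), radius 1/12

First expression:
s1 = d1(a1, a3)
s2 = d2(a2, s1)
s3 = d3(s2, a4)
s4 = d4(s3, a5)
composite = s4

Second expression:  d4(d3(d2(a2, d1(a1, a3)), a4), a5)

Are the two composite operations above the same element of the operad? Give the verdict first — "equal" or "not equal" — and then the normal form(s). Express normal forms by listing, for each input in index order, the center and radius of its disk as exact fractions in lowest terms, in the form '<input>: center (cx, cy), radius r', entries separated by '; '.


Reducing the first expression gives a1: center (-1163/5184, 1291/2592), radius 1/11664; a2: center (-97/432, 1/2), radius 1/1080; a3: center (-581/2592, 215/432), radius 1/11664; a4: center (-11/36, 1/2), radius 1/81; a5: center (1/2, 0), radius 1/12
Reducing the second expression gives a1: center (-1163/5184, 1291/2592), radius 1/11664; a2: center (-97/432, 1/2), radius 1/1080; a3: center (-581/2592, 215/432), radius 1/11664; a4: center (-11/36, 1/2), radius 1/81; a5: center (1/2, 0), radius 1/12
Same normal form: equal.

equal; both compose to a1: center (-1163/5184, 1291/2592), radius 1/11664; a2: center (-97/432, 1/2), radius 1/1080; a3: center (-581/2592, 215/432), radius 1/11664; a4: center (-11/36, 1/2), radius 1/81; a5: center (1/2, 0), radius 1/12


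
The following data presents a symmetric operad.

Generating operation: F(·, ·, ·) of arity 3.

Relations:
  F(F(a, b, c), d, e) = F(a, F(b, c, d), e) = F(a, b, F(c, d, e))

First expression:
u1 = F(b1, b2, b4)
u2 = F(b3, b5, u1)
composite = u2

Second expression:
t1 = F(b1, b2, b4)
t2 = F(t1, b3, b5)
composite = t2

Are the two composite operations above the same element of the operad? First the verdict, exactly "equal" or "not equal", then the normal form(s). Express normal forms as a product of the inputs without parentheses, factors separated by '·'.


not equal: they reduce to b3 · b5 · b1 · b2 · b4 and b1 · b2 · b4 · b3 · b5

Reducing the first expression gives b3 · b5 · b1 · b2 · b4
Reducing the second expression gives b1 · b2 · b4 · b3 · b5
Distinct normal forms: not equal.


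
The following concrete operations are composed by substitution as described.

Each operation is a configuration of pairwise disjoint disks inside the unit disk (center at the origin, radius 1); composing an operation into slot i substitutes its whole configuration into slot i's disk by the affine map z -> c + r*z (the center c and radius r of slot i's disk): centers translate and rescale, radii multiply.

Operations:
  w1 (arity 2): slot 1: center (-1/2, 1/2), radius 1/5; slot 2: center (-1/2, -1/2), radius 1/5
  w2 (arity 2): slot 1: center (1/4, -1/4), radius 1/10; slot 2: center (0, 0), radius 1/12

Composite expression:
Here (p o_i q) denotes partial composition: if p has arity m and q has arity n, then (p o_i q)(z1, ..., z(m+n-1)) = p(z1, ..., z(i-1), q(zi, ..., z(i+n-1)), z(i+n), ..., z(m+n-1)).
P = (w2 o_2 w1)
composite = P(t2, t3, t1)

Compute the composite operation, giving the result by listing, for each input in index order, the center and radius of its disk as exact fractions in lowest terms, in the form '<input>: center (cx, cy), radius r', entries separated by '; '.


Follow each t-input down from w2: c' goes to c + r*c', radius to r*r'.
t2: after 1 affine step, its disk has center (1/4, -1/4), radius 1/10
t3: after 2 affine steps, its disk has center (-1/24, 1/24), radius 1/60
t1: after 2 affine steps, its disk has center (-1/24, -1/24), radius 1/60

t1: center (-1/24, -1/24), radius 1/60; t2: center (1/4, -1/4), radius 1/10; t3: center (-1/24, 1/24), radius 1/60


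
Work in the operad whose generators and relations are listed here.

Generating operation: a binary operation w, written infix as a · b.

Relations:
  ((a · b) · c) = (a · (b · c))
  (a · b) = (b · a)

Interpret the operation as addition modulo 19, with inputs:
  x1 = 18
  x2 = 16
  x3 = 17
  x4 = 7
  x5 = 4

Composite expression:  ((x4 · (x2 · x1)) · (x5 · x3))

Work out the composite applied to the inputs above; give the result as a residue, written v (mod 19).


5 (mod 19)

(x2 · x1) = 15
(x4 · (x2 · x1)) = 3
(x5 · x3) = 2
((x4 · (x2 · x1)) · (x5 · x3)) = 5


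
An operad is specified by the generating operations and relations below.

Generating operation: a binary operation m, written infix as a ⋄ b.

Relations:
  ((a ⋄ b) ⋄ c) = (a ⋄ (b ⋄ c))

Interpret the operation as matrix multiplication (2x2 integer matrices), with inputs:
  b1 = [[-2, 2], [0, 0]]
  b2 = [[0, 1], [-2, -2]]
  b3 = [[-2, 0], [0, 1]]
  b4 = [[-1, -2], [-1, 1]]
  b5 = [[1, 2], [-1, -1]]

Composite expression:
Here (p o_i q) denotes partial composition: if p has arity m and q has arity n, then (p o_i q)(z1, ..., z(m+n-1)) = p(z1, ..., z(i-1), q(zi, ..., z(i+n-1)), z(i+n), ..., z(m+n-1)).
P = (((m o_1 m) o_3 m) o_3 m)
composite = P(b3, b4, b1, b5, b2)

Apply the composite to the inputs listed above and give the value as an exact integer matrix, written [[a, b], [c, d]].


[[24, 16], [-12, -8]]

(b3 ⋄ b4) = [[2, 4], [-1, 1]]
(b1 ⋄ b5) = [[-4, -6], [0, 0]]
((b1 ⋄ b5) ⋄ b2) = [[12, 8], [0, 0]]
((b3 ⋄ b4) ⋄ ((b1 ⋄ b5) ⋄ b2)) = [[24, 16], [-12, -8]]
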